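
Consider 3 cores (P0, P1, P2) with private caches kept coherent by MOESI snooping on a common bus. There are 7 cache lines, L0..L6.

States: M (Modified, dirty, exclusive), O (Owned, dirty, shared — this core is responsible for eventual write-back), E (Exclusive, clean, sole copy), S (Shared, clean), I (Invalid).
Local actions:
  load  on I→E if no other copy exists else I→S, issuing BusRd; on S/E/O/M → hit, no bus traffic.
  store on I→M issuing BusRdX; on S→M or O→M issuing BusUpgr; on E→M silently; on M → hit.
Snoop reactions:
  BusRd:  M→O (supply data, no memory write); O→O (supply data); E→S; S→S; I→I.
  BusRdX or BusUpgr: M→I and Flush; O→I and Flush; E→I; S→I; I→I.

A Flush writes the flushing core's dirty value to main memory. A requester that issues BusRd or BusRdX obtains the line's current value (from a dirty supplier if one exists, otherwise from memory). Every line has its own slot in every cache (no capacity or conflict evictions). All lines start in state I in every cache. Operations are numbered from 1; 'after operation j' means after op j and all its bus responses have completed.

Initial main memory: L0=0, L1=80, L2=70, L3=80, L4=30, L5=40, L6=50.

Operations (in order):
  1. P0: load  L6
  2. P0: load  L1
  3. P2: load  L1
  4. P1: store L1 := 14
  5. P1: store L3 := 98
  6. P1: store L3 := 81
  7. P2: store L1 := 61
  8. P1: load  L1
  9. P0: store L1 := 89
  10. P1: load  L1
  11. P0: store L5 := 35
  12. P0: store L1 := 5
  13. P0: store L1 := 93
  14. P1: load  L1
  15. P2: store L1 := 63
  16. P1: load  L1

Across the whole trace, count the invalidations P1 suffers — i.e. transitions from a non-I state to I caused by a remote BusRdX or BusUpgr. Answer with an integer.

invalidations = 4

step 1: P0: load  L6  ⟶  EII  (L6)  txn=BusRd  M[L6]=50
step 2: P0: load  L1  ⟶  EII  (L1)  txn=BusRd  M[L1]=80
step 3: P2: load  L1  ⟶  SIS  (L1)  txn=BusRd  M[L1]=80
step 4: P1: store L1 := 14  ⟶  IMI  (L1)  txn=BusRdX  M[L1]=80
step 5: P1: store L3 := 98  ⟶  IMI  (L3)  txn=BusRdX  M[L3]=80
step 6: P1: store L3 := 81  ⟶  IMI  (L3)  txn=∅  M[L3]=80
step 7: P2: store L1 := 61  ⟶  IIM  (L1)  txn=BusRdX+Flush  M[L1]=14
step 8: P1: load  L1  ⟶  ISO  (L1)  txn=BusRd  M[L1]=14
step 9: P0: store L1 := 89  ⟶  MII  (L1)  txn=BusRdX+Flush  M[L1]=61
step 10: P1: load  L1  ⟶  OSI  (L1)  txn=BusRd  M[L1]=61
step 11: P0: store L5 := 35  ⟶  MII  (L5)  txn=BusRdX  M[L5]=40
step 12: P0: store L1 := 5  ⟶  MII  (L1)  txn=BusUpgr  M[L1]=61
step 13: P0: store L1 := 93  ⟶  MII  (L1)  txn=∅  M[L1]=61
step 14: P1: load  L1  ⟶  OSI  (L1)  txn=BusRd  M[L1]=61
step 15: P2: store L1 := 63  ⟶  IIM  (L1)  txn=BusRdX+Flush  M[L1]=93
step 16: P1: load  L1  ⟶  ISO  (L1)  txn=BusRd  M[L1]=93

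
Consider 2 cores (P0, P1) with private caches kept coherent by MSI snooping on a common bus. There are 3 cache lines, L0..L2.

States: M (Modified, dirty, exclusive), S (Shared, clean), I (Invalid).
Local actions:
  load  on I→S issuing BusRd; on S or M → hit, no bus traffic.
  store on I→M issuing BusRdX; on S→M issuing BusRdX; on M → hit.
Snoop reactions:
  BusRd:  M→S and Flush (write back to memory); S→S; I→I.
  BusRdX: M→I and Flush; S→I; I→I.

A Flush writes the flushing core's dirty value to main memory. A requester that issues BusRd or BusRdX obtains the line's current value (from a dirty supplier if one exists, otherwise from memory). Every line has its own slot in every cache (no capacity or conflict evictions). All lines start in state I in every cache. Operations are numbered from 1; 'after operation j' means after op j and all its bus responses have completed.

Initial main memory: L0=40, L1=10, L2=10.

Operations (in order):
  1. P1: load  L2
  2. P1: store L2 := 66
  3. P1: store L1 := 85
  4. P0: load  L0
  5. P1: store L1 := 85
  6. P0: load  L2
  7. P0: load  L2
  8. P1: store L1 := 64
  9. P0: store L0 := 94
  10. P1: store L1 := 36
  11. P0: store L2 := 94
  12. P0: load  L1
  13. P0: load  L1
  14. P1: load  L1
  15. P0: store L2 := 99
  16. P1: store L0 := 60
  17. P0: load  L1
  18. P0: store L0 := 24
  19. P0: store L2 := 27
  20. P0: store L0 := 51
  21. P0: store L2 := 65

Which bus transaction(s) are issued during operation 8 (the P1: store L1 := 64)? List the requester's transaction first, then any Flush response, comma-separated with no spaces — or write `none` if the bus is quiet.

bus = none

step 1: P1: load  L2  ⟶  IS  (L2)  txn=BusRd  M[L2]=10
step 2: P1: store L2 := 66  ⟶  IM  (L2)  txn=BusRdX  M[L2]=10
step 3: P1: store L1 := 85  ⟶  IM  (L1)  txn=BusRdX  M[L1]=10
step 4: P0: load  L0  ⟶  SI  (L0)  txn=BusRd  M[L0]=40
step 5: P1: store L1 := 85  ⟶  IM  (L1)  txn=∅  M[L1]=10
step 6: P0: load  L2  ⟶  SS  (L2)  txn=BusRd+Flush  M[L2]=66
step 7: P0: load  L2  ⟶  SS  (L2)  txn=∅  M[L2]=66
step 8: P1: store L1 := 64  ⟶  IM  (L1)  txn=∅  M[L1]=10
step 9: P0: store L0 := 94  ⟶  MI  (L0)  txn=BusRdX  M[L0]=40
step 10: P1: store L1 := 36  ⟶  IM  (L1)  txn=∅  M[L1]=10
step 11: P0: store L2 := 94  ⟶  MI  (L2)  txn=BusRdX  M[L2]=66
step 12: P0: load  L1  ⟶  SS  (L1)  txn=BusRd+Flush  M[L1]=36
step 13: P0: load  L1  ⟶  SS  (L1)  txn=∅  M[L1]=36
step 14: P1: load  L1  ⟶  SS  (L1)  txn=∅  M[L1]=36
step 15: P0: store L2 := 99  ⟶  MI  (L2)  txn=∅  M[L2]=66
step 16: P1: store L0 := 60  ⟶  IM  (L0)  txn=BusRdX+Flush  M[L0]=94
step 17: P0: load  L1  ⟶  SS  (L1)  txn=∅  M[L1]=36
step 18: P0: store L0 := 24  ⟶  MI  (L0)  txn=BusRdX+Flush  M[L0]=60
step 19: P0: store L2 := 27  ⟶  MI  (L2)  txn=∅  M[L2]=66
step 20: P0: store L0 := 51  ⟶  MI  (L0)  txn=∅  M[L0]=60
step 21: P0: store L2 := 65  ⟶  MI  (L2)  txn=∅  M[L2]=66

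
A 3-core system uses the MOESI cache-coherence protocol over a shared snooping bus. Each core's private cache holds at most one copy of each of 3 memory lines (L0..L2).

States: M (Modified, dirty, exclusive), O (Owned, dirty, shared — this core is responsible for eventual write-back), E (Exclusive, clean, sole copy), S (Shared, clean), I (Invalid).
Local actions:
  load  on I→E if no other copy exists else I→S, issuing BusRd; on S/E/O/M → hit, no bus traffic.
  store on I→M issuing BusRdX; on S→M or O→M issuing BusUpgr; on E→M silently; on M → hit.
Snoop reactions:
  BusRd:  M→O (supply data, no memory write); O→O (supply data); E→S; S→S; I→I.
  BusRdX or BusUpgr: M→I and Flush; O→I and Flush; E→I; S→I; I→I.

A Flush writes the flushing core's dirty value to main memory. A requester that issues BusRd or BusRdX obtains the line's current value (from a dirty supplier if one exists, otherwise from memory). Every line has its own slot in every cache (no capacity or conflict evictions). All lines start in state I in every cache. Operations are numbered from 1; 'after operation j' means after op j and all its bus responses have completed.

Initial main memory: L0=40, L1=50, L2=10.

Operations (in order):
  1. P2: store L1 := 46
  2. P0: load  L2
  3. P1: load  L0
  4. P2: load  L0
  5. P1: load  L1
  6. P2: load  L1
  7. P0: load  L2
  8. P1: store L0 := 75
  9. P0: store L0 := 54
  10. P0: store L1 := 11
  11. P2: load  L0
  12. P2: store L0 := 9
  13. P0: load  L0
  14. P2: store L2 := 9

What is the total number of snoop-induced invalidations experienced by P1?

  op1 P2: store L1 := 46 → I/I/M on L1; bus BusRdX; mem=50
  op2 P0: load  L2 → E/I/I on L2; bus BusRd; mem=10
  op3 P1: load  L0 → I/E/I on L0; bus BusRd; mem=40
  op4 P2: load  L0 → I/S/S on L0; bus BusRd; mem=40
  op5 P1: load  L1 → I/S/O on L1; bus BusRd; mem=50
  op6 P2: load  L1 → I/S/O on L1; bus (none); mem=50
  op7 P0: load  L2 → E/I/I on L2; bus (none); mem=10
  op8 P1: store L0 := 75 → I/M/I on L0; bus BusUpgr; mem=40
  op9 P0: store L0 := 54 → M/I/I on L0; bus BusRdX Flush; mem=75
  op10 P0: store L1 := 11 → M/I/I on L1; bus BusRdX Flush; mem=46
  op11 P2: load  L0 → O/I/S on L0; bus BusRd; mem=75
  op12 P2: store L0 := 9 → I/I/M on L0; bus BusUpgr Flush; mem=54
  op13 P0: load  L0 → S/I/O on L0; bus BusRd; mem=54
  op14 P2: store L2 := 9 → I/I/M on L2; bus BusRdX; mem=10

invalidations = 2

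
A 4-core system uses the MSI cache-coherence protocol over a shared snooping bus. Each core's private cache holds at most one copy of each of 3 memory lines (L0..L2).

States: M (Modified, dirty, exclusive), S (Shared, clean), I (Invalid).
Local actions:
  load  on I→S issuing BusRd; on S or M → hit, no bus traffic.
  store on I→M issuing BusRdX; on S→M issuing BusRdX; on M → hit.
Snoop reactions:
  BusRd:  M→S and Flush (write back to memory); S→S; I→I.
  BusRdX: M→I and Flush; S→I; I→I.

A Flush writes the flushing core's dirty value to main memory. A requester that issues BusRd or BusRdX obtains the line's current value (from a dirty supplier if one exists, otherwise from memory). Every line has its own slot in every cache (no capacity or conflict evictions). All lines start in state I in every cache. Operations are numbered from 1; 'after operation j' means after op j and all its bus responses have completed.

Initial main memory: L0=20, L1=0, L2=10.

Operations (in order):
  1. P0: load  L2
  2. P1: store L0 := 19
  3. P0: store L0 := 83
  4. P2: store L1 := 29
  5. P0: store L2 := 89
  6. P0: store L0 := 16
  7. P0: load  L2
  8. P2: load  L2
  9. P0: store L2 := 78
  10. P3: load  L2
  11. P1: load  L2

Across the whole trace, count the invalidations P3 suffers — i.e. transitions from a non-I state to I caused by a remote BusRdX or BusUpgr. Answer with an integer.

invalidations = 0

  op1 P0: load  L2 → S/I/I/I on L2; bus BusRd; mem=10
  op2 P1: store L0 := 19 → I/M/I/I on L0; bus BusRdX; mem=20
  op3 P0: store L0 := 83 → M/I/I/I on L0; bus BusRdX Flush; mem=19
  op4 P2: store L1 := 29 → I/I/M/I on L1; bus BusRdX; mem=0
  op5 P0: store L2 := 89 → M/I/I/I on L2; bus BusRdX; mem=10
  op6 P0: store L0 := 16 → M/I/I/I on L0; bus (none); mem=19
  op7 P0: load  L2 → M/I/I/I on L2; bus (none); mem=10
  op8 P2: load  L2 → S/I/S/I on L2; bus BusRd Flush; mem=89
  op9 P0: store L2 := 78 → M/I/I/I on L2; bus BusRdX; mem=89
  op10 P3: load  L2 → S/I/I/S on L2; bus BusRd Flush; mem=78
  op11 P1: load  L2 → S/S/I/S on L2; bus BusRd; mem=78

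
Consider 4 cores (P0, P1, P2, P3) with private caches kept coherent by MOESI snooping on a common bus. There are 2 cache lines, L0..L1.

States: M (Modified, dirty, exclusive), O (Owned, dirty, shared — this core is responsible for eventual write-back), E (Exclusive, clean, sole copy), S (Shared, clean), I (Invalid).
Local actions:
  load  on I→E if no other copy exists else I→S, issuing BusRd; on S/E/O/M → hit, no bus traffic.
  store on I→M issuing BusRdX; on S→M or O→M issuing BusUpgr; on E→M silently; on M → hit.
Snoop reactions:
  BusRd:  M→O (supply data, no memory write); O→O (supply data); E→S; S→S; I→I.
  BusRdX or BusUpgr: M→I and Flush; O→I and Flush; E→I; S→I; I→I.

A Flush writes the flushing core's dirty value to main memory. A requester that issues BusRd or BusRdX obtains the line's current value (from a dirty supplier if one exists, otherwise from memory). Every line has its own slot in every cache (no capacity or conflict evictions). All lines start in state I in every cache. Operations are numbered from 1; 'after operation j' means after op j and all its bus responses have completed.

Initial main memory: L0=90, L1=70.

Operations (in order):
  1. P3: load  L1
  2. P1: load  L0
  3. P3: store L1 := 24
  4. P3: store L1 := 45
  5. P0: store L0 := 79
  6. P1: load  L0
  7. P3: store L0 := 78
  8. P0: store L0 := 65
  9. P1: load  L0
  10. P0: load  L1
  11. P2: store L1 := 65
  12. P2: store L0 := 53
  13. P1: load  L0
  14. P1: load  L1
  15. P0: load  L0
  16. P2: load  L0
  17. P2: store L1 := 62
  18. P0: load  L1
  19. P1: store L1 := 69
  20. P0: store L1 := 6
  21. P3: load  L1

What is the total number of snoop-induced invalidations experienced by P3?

  op1 P3: load  L1 → I/I/I/E on L1; bus BusRd; mem=70
  op2 P1: load  L0 → I/E/I/I on L0; bus BusRd; mem=90
  op3 P3: store L1 := 24 → I/I/I/M on L1; bus (none); mem=70
  op4 P3: store L1 := 45 → I/I/I/M on L1; bus (none); mem=70
  op5 P0: store L0 := 79 → M/I/I/I on L0; bus BusRdX; mem=90
  op6 P1: load  L0 → O/S/I/I on L0; bus BusRd; mem=90
  op7 P3: store L0 := 78 → I/I/I/M on L0; bus BusRdX Flush; mem=79
  op8 P0: store L0 := 65 → M/I/I/I on L0; bus BusRdX Flush; mem=78
  op9 P1: load  L0 → O/S/I/I on L0; bus BusRd; mem=78
  op10 P0: load  L1 → S/I/I/O on L1; bus BusRd; mem=70
  op11 P2: store L1 := 65 → I/I/M/I on L1; bus BusRdX Flush; mem=45
  op12 P2: store L0 := 53 → I/I/M/I on L0; bus BusRdX Flush; mem=65
  op13 P1: load  L0 → I/S/O/I on L0; bus BusRd; mem=65
  op14 P1: load  L1 → I/S/O/I on L1; bus BusRd; mem=45
  op15 P0: load  L0 → S/S/O/I on L0; bus BusRd; mem=65
  op16 P2: load  L0 → S/S/O/I on L0; bus (none); mem=65
  op17 P2: store L1 := 62 → I/I/M/I on L1; bus BusUpgr; mem=45
  op18 P0: load  L1 → S/I/O/I on L1; bus BusRd; mem=45
  op19 P1: store L1 := 69 → I/M/I/I on L1; bus BusRdX Flush; mem=62
  op20 P0: store L1 := 6 → M/I/I/I on L1; bus BusRdX Flush; mem=69
  op21 P3: load  L1 → O/I/I/S on L1; bus BusRd; mem=69

invalidations = 2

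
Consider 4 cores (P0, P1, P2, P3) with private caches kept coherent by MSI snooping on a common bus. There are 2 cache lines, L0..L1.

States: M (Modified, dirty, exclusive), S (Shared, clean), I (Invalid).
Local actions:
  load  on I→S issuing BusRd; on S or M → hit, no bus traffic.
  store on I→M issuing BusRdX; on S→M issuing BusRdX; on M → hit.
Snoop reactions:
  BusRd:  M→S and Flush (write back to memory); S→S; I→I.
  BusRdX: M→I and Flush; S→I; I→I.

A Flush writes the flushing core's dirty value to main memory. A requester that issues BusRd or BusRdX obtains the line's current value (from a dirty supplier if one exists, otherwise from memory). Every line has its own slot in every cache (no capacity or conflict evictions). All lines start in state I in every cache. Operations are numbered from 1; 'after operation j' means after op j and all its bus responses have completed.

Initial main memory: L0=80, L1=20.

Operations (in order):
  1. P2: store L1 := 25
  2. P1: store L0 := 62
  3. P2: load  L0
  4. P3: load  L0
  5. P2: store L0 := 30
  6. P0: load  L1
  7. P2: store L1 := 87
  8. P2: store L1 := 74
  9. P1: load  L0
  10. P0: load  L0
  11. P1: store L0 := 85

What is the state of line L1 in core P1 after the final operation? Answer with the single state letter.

state = I

  op1 P2: store L1 := 25 → I/I/M/I on L1; bus BusRdX; mem=20
  op2 P1: store L0 := 62 → I/M/I/I on L0; bus BusRdX; mem=80
  op3 P2: load  L0 → I/S/S/I on L0; bus BusRd Flush; mem=62
  op4 P3: load  L0 → I/S/S/S on L0; bus BusRd; mem=62
  op5 P2: store L0 := 30 → I/I/M/I on L0; bus BusRdX; mem=62
  op6 P0: load  L1 → S/I/S/I on L1; bus BusRd Flush; mem=25
  op7 P2: store L1 := 87 → I/I/M/I on L1; bus BusRdX; mem=25
  op8 P2: store L1 := 74 → I/I/M/I on L1; bus (none); mem=25
  op9 P1: load  L0 → I/S/S/I on L0; bus BusRd Flush; mem=30
  op10 P0: load  L0 → S/S/S/I on L0; bus BusRd; mem=30
  op11 P1: store L0 := 85 → I/M/I/I on L0; bus BusRdX; mem=30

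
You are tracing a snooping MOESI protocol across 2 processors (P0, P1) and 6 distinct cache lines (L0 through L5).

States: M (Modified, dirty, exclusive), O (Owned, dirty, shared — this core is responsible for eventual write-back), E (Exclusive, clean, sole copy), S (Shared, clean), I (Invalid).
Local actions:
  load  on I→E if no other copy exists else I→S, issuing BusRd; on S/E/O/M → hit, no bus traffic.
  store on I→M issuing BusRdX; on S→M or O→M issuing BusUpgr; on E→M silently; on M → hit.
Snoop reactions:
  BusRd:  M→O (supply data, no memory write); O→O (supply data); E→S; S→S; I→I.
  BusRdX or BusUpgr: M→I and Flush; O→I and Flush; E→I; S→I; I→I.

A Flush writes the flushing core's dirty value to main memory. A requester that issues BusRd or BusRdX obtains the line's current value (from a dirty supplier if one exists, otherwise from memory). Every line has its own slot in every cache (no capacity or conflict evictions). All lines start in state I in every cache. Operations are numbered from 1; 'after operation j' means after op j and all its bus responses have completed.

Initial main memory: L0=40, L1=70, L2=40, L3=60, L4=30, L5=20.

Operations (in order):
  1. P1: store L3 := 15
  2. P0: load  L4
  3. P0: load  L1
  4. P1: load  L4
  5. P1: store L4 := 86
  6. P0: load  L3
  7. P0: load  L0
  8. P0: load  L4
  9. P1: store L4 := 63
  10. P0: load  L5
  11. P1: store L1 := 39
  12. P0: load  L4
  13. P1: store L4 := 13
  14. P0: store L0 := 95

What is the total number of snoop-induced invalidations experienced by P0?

  op1 P1: store L3 := 15 → I/M on L3; bus BusRdX; mem=60
  op2 P0: load  L4 → E/I on L4; bus BusRd; mem=30
  op3 P0: load  L1 → E/I on L1; bus BusRd; mem=70
  op4 P1: load  L4 → S/S on L4; bus BusRd; mem=30
  op5 P1: store L4 := 86 → I/M on L4; bus BusUpgr; mem=30
  op6 P0: load  L3 → S/O on L3; bus BusRd; mem=60
  op7 P0: load  L0 → E/I on L0; bus BusRd; mem=40
  op8 P0: load  L4 → S/O on L4; bus BusRd; mem=30
  op9 P1: store L4 := 63 → I/M on L4; bus BusUpgr; mem=30
  op10 P0: load  L5 → E/I on L5; bus BusRd; mem=20
  op11 P1: store L1 := 39 → I/M on L1; bus BusRdX; mem=70
  op12 P0: load  L4 → S/O on L4; bus BusRd; mem=30
  op13 P1: store L4 := 13 → I/M on L4; bus BusUpgr; mem=30
  op14 P0: store L0 := 95 → M/I on L0; bus (none); mem=40

invalidations = 4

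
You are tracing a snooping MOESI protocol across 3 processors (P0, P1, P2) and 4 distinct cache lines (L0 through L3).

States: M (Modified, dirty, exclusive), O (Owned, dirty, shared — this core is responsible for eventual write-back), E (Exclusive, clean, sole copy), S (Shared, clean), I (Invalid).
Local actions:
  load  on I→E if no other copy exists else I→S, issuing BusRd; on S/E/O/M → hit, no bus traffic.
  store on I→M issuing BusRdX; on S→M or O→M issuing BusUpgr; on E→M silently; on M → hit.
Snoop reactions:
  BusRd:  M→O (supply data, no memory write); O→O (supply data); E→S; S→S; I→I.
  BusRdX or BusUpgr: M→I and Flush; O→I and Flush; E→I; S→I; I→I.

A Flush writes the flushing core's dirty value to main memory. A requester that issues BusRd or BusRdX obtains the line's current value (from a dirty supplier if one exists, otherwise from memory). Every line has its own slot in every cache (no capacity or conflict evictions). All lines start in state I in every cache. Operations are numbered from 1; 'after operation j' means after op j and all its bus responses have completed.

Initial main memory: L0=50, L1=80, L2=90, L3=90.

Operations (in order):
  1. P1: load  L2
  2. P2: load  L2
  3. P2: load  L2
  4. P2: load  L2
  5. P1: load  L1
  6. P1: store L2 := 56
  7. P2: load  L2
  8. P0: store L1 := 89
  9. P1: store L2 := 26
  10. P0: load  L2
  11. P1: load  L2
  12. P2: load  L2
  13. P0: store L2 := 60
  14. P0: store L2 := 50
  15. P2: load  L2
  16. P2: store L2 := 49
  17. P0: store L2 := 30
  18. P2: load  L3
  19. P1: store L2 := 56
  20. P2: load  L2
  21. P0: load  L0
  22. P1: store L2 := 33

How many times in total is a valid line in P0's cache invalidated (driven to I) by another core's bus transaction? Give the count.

invalidations = 2

  op1 P1: load  L2 → I/E/I on L2; bus BusRd; mem=90
  op2 P2: load  L2 → I/S/S on L2; bus BusRd; mem=90
  op3 P2: load  L2 → I/S/S on L2; bus (none); mem=90
  op4 P2: load  L2 → I/S/S on L2; bus (none); mem=90
  op5 P1: load  L1 → I/E/I on L1; bus BusRd; mem=80
  op6 P1: store L2 := 56 → I/M/I on L2; bus BusUpgr; mem=90
  op7 P2: load  L2 → I/O/S on L2; bus BusRd; mem=90
  op8 P0: store L1 := 89 → M/I/I on L1; bus BusRdX; mem=80
  op9 P1: store L2 := 26 → I/M/I on L2; bus BusUpgr; mem=90
  op10 P0: load  L2 → S/O/I on L2; bus BusRd; mem=90
  op11 P1: load  L2 → S/O/I on L2; bus (none); mem=90
  op12 P2: load  L2 → S/O/S on L2; bus BusRd; mem=90
  op13 P0: store L2 := 60 → M/I/I on L2; bus BusUpgr Flush; mem=26
  op14 P0: store L2 := 50 → M/I/I on L2; bus (none); mem=26
  op15 P2: load  L2 → O/I/S on L2; bus BusRd; mem=26
  op16 P2: store L2 := 49 → I/I/M on L2; bus BusUpgr Flush; mem=50
  op17 P0: store L2 := 30 → M/I/I on L2; bus BusRdX Flush; mem=49
  op18 P2: load  L3 → I/I/E on L3; bus BusRd; mem=90
  op19 P1: store L2 := 56 → I/M/I on L2; bus BusRdX Flush; mem=30
  op20 P2: load  L2 → I/O/S on L2; bus BusRd; mem=30
  op21 P0: load  L0 → E/I/I on L0; bus BusRd; mem=50
  op22 P1: store L2 := 33 → I/M/I on L2; bus BusUpgr; mem=30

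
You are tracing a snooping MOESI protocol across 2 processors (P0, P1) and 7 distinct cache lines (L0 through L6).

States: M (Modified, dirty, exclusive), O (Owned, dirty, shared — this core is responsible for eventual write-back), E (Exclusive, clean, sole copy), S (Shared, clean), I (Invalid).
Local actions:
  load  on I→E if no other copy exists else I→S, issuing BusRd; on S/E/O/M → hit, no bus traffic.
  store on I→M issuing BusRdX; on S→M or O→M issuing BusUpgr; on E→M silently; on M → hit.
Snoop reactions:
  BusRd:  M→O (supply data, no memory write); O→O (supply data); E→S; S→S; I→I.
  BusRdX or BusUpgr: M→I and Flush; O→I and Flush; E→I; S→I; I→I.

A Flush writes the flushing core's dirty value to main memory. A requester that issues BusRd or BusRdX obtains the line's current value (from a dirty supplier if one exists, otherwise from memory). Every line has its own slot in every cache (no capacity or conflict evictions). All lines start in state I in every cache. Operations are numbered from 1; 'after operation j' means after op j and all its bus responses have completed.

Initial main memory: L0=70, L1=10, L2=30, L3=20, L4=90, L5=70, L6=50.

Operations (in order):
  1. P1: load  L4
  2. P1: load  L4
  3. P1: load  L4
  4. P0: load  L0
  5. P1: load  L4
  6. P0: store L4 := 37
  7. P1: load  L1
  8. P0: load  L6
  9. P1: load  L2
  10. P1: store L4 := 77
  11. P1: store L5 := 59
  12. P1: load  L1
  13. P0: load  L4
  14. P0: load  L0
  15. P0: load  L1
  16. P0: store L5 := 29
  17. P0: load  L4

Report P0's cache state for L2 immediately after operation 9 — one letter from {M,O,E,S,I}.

state = I

[1] P1: load  L4 | P0:I, P1:E(90) | bus: BusRd
[2] P1: load  L4 | P0:I, P1:E(90) | bus: none
[3] P1: load  L4 | P0:I, P1:E(90) | bus: none
[4] P0: load  L0 | P0:E(70), P1:I | bus: BusRd
[5] P1: load  L4 | P0:I, P1:E(90) | bus: none
[6] P0: store L4 := 37 | P0:M(37), P1:I | bus: BusRdX
[7] P1: load  L1 | P0:I, P1:E(10) | bus: BusRd
[8] P0: load  L6 | P0:E(50), P1:I | bus: BusRd
[9] P1: load  L2 | P0:I, P1:E(30) | bus: BusRd
[10] P1: store L4 := 77 | P0:I, P1:M(77) | bus: BusRdX,Flush
[11] P1: store L5 := 59 | P0:I, P1:M(59) | bus: BusRdX
[12] P1: load  L1 | P0:I, P1:E(10) | bus: none
[13] P0: load  L4 | P0:S(77), P1:O(77) | bus: BusRd
[14] P0: load  L0 | P0:E(70), P1:I | bus: none
[15] P0: load  L1 | P0:S(10), P1:S(10) | bus: BusRd
[16] P0: store L5 := 29 | P0:M(29), P1:I | bus: BusRdX,Flush
[17] P0: load  L4 | P0:S(77), P1:O(77) | bus: none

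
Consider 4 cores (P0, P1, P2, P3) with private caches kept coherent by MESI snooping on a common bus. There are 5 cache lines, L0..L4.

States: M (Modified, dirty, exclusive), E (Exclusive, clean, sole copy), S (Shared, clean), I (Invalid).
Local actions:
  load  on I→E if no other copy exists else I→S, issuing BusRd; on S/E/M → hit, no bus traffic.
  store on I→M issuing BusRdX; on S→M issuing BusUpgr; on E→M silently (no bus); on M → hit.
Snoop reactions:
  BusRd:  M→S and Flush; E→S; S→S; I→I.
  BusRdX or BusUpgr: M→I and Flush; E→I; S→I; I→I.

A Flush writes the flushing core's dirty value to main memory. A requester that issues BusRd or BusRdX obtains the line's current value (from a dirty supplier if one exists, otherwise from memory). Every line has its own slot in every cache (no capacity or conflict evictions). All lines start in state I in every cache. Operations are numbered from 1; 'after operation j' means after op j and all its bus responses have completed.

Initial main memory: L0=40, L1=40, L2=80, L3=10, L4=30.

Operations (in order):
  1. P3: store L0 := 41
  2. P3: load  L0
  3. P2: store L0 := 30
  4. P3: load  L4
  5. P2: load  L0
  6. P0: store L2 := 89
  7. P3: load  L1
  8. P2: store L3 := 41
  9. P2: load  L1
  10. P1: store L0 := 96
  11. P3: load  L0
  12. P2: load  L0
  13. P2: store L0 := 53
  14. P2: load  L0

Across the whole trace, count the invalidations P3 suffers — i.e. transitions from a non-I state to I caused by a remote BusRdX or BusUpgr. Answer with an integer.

  op1 P3: store L0 := 41 → I/I/I/M on L0; bus BusRdX; mem=40
  op2 P3: load  L0 → I/I/I/M on L0; bus (none); mem=40
  op3 P2: store L0 := 30 → I/I/M/I on L0; bus BusRdX Flush; mem=41
  op4 P3: load  L4 → I/I/I/E on L4; bus BusRd; mem=30
  op5 P2: load  L0 → I/I/M/I on L0; bus (none); mem=41
  op6 P0: store L2 := 89 → M/I/I/I on L2; bus BusRdX; mem=80
  op7 P3: load  L1 → I/I/I/E on L1; bus BusRd; mem=40
  op8 P2: store L3 := 41 → I/I/M/I on L3; bus BusRdX; mem=10
  op9 P2: load  L1 → I/I/S/S on L1; bus BusRd; mem=40
  op10 P1: store L0 := 96 → I/M/I/I on L0; bus BusRdX Flush; mem=30
  op11 P3: load  L0 → I/S/I/S on L0; bus BusRd Flush; mem=96
  op12 P2: load  L0 → I/S/S/S on L0; bus BusRd; mem=96
  op13 P2: store L0 := 53 → I/I/M/I on L0; bus BusUpgr; mem=96
  op14 P2: load  L0 → I/I/M/I on L0; bus (none); mem=96

invalidations = 2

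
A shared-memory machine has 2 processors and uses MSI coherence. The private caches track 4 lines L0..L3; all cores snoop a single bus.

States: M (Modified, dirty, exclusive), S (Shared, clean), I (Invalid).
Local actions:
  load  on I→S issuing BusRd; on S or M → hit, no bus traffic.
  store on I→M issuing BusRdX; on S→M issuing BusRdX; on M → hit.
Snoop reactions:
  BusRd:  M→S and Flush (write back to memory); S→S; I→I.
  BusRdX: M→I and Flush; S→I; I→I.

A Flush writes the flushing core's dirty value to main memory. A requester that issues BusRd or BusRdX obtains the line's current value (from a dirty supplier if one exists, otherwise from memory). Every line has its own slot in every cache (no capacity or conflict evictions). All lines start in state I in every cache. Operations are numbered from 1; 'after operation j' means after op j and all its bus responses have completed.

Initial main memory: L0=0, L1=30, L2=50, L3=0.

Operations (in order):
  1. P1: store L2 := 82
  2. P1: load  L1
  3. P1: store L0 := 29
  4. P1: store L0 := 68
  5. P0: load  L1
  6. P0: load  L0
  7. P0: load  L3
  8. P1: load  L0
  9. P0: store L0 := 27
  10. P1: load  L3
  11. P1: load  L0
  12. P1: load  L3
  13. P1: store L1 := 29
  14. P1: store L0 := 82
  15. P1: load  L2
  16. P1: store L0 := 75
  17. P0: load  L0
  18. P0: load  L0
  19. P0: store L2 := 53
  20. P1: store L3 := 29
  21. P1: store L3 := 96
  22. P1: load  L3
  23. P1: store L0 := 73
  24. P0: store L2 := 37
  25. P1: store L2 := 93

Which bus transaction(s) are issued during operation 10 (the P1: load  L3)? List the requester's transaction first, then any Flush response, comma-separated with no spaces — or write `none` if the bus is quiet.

bus = BusRd

[1] P1: store L2 := 82 | P0:I, P1:M(82) | bus: BusRdX
[2] P1: load  L1 | P0:I, P1:S(30) | bus: BusRd
[3] P1: store L0 := 29 | P0:I, P1:M(29) | bus: BusRdX
[4] P1: store L0 := 68 | P0:I, P1:M(68) | bus: none
[5] P0: load  L1 | P0:S(30), P1:S(30) | bus: BusRd
[6] P0: load  L0 | P0:S(68), P1:S(68) | bus: BusRd,Flush
[7] P0: load  L3 | P0:S(0), P1:I | bus: BusRd
[8] P1: load  L0 | P0:S(68), P1:S(68) | bus: none
[9] P0: store L0 := 27 | P0:M(27), P1:I | bus: BusRdX
[10] P1: load  L3 | P0:S(0), P1:S(0) | bus: BusRd
[11] P1: load  L0 | P0:S(27), P1:S(27) | bus: BusRd,Flush
[12] P1: load  L3 | P0:S(0), P1:S(0) | bus: none
[13] P1: store L1 := 29 | P0:I, P1:M(29) | bus: BusRdX
[14] P1: store L0 := 82 | P0:I, P1:M(82) | bus: BusRdX
[15] P1: load  L2 | P0:I, P1:M(82) | bus: none
[16] P1: store L0 := 75 | P0:I, P1:M(75) | bus: none
[17] P0: load  L0 | P0:S(75), P1:S(75) | bus: BusRd,Flush
[18] P0: load  L0 | P0:S(75), P1:S(75) | bus: none
[19] P0: store L2 := 53 | P0:M(53), P1:I | bus: BusRdX,Flush
[20] P1: store L3 := 29 | P0:I, P1:M(29) | bus: BusRdX
[21] P1: store L3 := 96 | P0:I, P1:M(96) | bus: none
[22] P1: load  L3 | P0:I, P1:M(96) | bus: none
[23] P1: store L0 := 73 | P0:I, P1:M(73) | bus: BusRdX
[24] P0: store L2 := 37 | P0:M(37), P1:I | bus: none
[25] P1: store L2 := 93 | P0:I, P1:M(93) | bus: BusRdX,Flush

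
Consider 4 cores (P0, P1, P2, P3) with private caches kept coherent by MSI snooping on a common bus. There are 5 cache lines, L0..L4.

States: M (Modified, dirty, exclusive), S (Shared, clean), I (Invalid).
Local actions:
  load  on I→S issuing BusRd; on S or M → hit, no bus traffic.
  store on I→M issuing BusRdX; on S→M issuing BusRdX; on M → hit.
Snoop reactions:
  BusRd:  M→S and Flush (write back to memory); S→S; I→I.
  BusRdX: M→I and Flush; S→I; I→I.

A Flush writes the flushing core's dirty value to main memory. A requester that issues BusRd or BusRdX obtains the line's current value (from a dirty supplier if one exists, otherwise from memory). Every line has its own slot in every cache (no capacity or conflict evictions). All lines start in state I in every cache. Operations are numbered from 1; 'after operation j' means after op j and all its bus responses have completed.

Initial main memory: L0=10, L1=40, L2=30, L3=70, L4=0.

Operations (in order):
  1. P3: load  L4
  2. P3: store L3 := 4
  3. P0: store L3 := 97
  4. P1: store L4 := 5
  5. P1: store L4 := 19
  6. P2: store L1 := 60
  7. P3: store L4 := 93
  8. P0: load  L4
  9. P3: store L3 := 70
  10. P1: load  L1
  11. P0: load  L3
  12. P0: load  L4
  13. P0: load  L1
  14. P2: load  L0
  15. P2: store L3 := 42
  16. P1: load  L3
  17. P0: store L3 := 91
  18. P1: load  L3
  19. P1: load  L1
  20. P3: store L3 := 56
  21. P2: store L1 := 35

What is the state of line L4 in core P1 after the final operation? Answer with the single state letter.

1. P3: load  L4  bus=[BusRd]  L4: P0=I P1=I P2=I P3=S  mem[L4]=0
2. P3: store L3 := 4  bus=[BusRdX]  L3: P0=I P1=I P2=I P3=M  mem[L3]=70
3. P0: store L3 := 97  bus=[BusRdX,Flush]  L3: P0=M P1=I P2=I P3=I  mem[L3]=4
4. P1: store L4 := 5  bus=[BusRdX]  L4: P0=I P1=M P2=I P3=I  mem[L4]=0
5. P1: store L4 := 19  bus=[-]  L4: P0=I P1=M P2=I P3=I  mem[L4]=0
6. P2: store L1 := 60  bus=[BusRdX]  L1: P0=I P1=I P2=M P3=I  mem[L1]=40
7. P3: store L4 := 93  bus=[BusRdX,Flush]  L4: P0=I P1=I P2=I P3=M  mem[L4]=19
8. P0: load  L4  bus=[BusRd,Flush]  L4: P0=S P1=I P2=I P3=S  mem[L4]=93
9. P3: store L3 := 70  bus=[BusRdX,Flush]  L3: P0=I P1=I P2=I P3=M  mem[L3]=97
10. P1: load  L1  bus=[BusRd,Flush]  L1: P0=I P1=S P2=S P3=I  mem[L1]=60
11. P0: load  L3  bus=[BusRd,Flush]  L3: P0=S P1=I P2=I P3=S  mem[L3]=70
12. P0: load  L4  bus=[-]  L4: P0=S P1=I P2=I P3=S  mem[L4]=93
13. P0: load  L1  bus=[BusRd]  L1: P0=S P1=S P2=S P3=I  mem[L1]=60
14. P2: load  L0  bus=[BusRd]  L0: P0=I P1=I P2=S P3=I  mem[L0]=10
15. P2: store L3 := 42  bus=[BusRdX]  L3: P0=I P1=I P2=M P3=I  mem[L3]=70
16. P1: load  L3  bus=[BusRd,Flush]  L3: P0=I P1=S P2=S P3=I  mem[L3]=42
17. P0: store L3 := 91  bus=[BusRdX]  L3: P0=M P1=I P2=I P3=I  mem[L3]=42
18. P1: load  L3  bus=[BusRd,Flush]  L3: P0=S P1=S P2=I P3=I  mem[L3]=91
19. P1: load  L1  bus=[-]  L1: P0=S P1=S P2=S P3=I  mem[L1]=60
20. P3: store L3 := 56  bus=[BusRdX]  L3: P0=I P1=I P2=I P3=M  mem[L3]=91
21. P2: store L1 := 35  bus=[BusRdX]  L1: P0=I P1=I P2=M P3=I  mem[L1]=60

state = I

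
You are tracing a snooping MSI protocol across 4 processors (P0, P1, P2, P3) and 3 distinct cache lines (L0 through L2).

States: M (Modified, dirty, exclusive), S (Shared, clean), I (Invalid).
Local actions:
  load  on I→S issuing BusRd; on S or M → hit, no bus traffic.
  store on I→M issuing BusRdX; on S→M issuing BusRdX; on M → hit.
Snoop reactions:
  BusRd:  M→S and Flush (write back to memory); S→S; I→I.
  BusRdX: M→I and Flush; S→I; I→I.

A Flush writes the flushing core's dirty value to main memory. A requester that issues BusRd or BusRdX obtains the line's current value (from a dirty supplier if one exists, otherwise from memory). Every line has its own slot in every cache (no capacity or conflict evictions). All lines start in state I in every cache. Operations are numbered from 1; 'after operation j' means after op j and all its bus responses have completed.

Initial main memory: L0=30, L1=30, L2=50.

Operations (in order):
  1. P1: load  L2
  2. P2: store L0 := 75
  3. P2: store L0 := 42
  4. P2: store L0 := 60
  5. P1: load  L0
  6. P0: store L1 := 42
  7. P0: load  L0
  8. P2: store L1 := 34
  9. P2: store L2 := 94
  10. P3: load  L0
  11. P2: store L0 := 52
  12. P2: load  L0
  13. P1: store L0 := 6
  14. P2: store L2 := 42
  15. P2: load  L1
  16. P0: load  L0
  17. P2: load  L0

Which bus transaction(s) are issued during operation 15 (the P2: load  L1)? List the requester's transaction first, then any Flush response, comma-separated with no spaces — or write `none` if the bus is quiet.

bus = none

  op1 P1: load  L2 → I/S/I/I on L2; bus BusRd; mem=50
  op2 P2: store L0 := 75 → I/I/M/I on L0; bus BusRdX; mem=30
  op3 P2: store L0 := 42 → I/I/M/I on L0; bus (none); mem=30
  op4 P2: store L0 := 60 → I/I/M/I on L0; bus (none); mem=30
  op5 P1: load  L0 → I/S/S/I on L0; bus BusRd Flush; mem=60
  op6 P0: store L1 := 42 → M/I/I/I on L1; bus BusRdX; mem=30
  op7 P0: load  L0 → S/S/S/I on L0; bus BusRd; mem=60
  op8 P2: store L1 := 34 → I/I/M/I on L1; bus BusRdX Flush; mem=42
  op9 P2: store L2 := 94 → I/I/M/I on L2; bus BusRdX; mem=50
  op10 P3: load  L0 → S/S/S/S on L0; bus BusRd; mem=60
  op11 P2: store L0 := 52 → I/I/M/I on L0; bus BusRdX; mem=60
  op12 P2: load  L0 → I/I/M/I on L0; bus (none); mem=60
  op13 P1: store L0 := 6 → I/M/I/I on L0; bus BusRdX Flush; mem=52
  op14 P2: store L2 := 42 → I/I/M/I on L2; bus (none); mem=50
  op15 P2: load  L1 → I/I/M/I on L1; bus (none); mem=42
  op16 P0: load  L0 → S/S/I/I on L0; bus BusRd Flush; mem=6
  op17 P2: load  L0 → S/S/S/I on L0; bus BusRd; mem=6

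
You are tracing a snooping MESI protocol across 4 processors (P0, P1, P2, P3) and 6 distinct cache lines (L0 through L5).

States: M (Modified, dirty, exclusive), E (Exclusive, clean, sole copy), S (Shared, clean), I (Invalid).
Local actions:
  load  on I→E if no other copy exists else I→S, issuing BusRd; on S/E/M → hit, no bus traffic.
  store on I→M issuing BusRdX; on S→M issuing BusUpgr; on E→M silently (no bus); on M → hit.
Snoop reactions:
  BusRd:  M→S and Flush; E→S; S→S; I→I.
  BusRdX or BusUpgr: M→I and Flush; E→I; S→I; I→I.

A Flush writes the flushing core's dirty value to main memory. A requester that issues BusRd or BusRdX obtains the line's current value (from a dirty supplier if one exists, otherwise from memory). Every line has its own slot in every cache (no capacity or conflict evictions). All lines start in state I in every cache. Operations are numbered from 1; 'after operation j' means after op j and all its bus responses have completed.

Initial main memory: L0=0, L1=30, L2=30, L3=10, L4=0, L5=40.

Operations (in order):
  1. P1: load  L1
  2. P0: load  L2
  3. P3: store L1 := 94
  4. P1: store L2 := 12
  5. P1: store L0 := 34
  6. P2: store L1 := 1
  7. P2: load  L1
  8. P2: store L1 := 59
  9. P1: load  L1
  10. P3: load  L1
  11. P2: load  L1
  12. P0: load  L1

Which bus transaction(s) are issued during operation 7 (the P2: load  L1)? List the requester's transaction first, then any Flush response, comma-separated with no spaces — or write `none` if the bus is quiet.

bus = none

  op1 P1: load  L1 → I/E/I/I on L1; bus BusRd; mem=30
  op2 P0: load  L2 → E/I/I/I on L2; bus BusRd; mem=30
  op3 P3: store L1 := 94 → I/I/I/M on L1; bus BusRdX; mem=30
  op4 P1: store L2 := 12 → I/M/I/I on L2; bus BusRdX; mem=30
  op5 P1: store L0 := 34 → I/M/I/I on L0; bus BusRdX; mem=0
  op6 P2: store L1 := 1 → I/I/M/I on L1; bus BusRdX Flush; mem=94
  op7 P2: load  L1 → I/I/M/I on L1; bus (none); mem=94
  op8 P2: store L1 := 59 → I/I/M/I on L1; bus (none); mem=94
  op9 P1: load  L1 → I/S/S/I on L1; bus BusRd Flush; mem=59
  op10 P3: load  L1 → I/S/S/S on L1; bus BusRd; mem=59
  op11 P2: load  L1 → I/S/S/S on L1; bus (none); mem=59
  op12 P0: load  L1 → S/S/S/S on L1; bus BusRd; mem=59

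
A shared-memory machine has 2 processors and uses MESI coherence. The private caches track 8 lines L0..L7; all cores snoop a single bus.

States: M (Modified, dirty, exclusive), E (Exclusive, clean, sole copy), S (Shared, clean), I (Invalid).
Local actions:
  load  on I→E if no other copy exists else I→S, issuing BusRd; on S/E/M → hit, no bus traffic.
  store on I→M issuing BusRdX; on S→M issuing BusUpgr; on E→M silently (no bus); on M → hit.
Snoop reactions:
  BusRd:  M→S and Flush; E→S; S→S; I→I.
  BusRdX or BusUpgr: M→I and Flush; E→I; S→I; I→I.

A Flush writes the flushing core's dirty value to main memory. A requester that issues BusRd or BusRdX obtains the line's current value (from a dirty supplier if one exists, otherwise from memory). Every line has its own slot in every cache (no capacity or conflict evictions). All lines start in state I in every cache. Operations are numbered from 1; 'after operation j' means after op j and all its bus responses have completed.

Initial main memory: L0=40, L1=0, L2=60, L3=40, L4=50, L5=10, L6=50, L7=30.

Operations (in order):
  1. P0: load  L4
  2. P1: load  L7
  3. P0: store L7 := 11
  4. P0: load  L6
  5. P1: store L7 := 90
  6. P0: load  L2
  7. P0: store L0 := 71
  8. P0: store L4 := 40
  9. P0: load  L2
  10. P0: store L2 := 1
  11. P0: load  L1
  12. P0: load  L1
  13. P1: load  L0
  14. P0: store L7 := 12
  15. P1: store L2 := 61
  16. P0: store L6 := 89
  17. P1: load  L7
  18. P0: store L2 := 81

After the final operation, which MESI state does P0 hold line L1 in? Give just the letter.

state = E

[1] P0: load  L4 | P0:E(50), P1:I | bus: BusRd
[2] P1: load  L7 | P0:I, P1:E(30) | bus: BusRd
[3] P0: store L7 := 11 | P0:M(11), P1:I | bus: BusRdX
[4] P0: load  L6 | P0:E(50), P1:I | bus: BusRd
[5] P1: store L7 := 90 | P0:I, P1:M(90) | bus: BusRdX,Flush
[6] P0: load  L2 | P0:E(60), P1:I | bus: BusRd
[7] P0: store L0 := 71 | P0:M(71), P1:I | bus: BusRdX
[8] P0: store L4 := 40 | P0:M(40), P1:I | bus: none
[9] P0: load  L2 | P0:E(60), P1:I | bus: none
[10] P0: store L2 := 1 | P0:M(1), P1:I | bus: none
[11] P0: load  L1 | P0:E(0), P1:I | bus: BusRd
[12] P0: load  L1 | P0:E(0), P1:I | bus: none
[13] P1: load  L0 | P0:S(71), P1:S(71) | bus: BusRd,Flush
[14] P0: store L7 := 12 | P0:M(12), P1:I | bus: BusRdX,Flush
[15] P1: store L2 := 61 | P0:I, P1:M(61) | bus: BusRdX,Flush
[16] P0: store L6 := 89 | P0:M(89), P1:I | bus: none
[17] P1: load  L7 | P0:S(12), P1:S(12) | bus: BusRd,Flush
[18] P0: store L2 := 81 | P0:M(81), P1:I | bus: BusRdX,Flush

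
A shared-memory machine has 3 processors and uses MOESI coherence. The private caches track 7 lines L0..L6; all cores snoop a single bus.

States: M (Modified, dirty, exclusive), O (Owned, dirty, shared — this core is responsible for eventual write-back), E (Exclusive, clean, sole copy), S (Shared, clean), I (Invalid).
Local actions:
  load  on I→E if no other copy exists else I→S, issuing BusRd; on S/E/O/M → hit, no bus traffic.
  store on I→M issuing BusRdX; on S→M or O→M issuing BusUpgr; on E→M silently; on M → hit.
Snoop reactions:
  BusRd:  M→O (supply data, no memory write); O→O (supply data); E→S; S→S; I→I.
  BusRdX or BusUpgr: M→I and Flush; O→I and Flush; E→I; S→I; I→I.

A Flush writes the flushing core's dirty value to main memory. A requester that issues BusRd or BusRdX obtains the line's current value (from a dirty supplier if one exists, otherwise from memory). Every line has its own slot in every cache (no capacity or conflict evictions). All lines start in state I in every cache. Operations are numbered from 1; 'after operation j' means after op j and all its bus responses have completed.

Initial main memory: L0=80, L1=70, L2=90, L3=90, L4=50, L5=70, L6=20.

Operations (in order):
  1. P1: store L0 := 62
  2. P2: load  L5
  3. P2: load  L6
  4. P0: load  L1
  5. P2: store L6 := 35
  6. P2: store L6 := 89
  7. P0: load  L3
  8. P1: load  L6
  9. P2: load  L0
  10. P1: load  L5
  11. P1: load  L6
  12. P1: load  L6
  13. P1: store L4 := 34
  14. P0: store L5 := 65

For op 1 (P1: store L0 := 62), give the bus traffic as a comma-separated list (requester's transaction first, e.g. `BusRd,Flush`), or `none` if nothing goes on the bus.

bus = BusRdX

1. P1: store L0 := 62  bus=[BusRdX]  L0: P0=I P1=M P2=I  mem[L0]=80
2. P2: load  L5  bus=[BusRd]  L5: P0=I P1=I P2=E  mem[L5]=70
3. P2: load  L6  bus=[BusRd]  L6: P0=I P1=I P2=E  mem[L6]=20
4. P0: load  L1  bus=[BusRd]  L1: P0=E P1=I P2=I  mem[L1]=70
5. P2: store L6 := 35  bus=[-]  L6: P0=I P1=I P2=M  mem[L6]=20
6. P2: store L6 := 89  bus=[-]  L6: P0=I P1=I P2=M  mem[L6]=20
7. P0: load  L3  bus=[BusRd]  L3: P0=E P1=I P2=I  mem[L3]=90
8. P1: load  L6  bus=[BusRd]  L6: P0=I P1=S P2=O  mem[L6]=20
9. P2: load  L0  bus=[BusRd]  L0: P0=I P1=O P2=S  mem[L0]=80
10. P1: load  L5  bus=[BusRd]  L5: P0=I P1=S P2=S  mem[L5]=70
11. P1: load  L6  bus=[-]  L6: P0=I P1=S P2=O  mem[L6]=20
12. P1: load  L6  bus=[-]  L6: P0=I P1=S P2=O  mem[L6]=20
13. P1: store L4 := 34  bus=[BusRdX]  L4: P0=I P1=M P2=I  mem[L4]=50
14. P0: store L5 := 65  bus=[BusRdX]  L5: P0=M P1=I P2=I  mem[L5]=70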